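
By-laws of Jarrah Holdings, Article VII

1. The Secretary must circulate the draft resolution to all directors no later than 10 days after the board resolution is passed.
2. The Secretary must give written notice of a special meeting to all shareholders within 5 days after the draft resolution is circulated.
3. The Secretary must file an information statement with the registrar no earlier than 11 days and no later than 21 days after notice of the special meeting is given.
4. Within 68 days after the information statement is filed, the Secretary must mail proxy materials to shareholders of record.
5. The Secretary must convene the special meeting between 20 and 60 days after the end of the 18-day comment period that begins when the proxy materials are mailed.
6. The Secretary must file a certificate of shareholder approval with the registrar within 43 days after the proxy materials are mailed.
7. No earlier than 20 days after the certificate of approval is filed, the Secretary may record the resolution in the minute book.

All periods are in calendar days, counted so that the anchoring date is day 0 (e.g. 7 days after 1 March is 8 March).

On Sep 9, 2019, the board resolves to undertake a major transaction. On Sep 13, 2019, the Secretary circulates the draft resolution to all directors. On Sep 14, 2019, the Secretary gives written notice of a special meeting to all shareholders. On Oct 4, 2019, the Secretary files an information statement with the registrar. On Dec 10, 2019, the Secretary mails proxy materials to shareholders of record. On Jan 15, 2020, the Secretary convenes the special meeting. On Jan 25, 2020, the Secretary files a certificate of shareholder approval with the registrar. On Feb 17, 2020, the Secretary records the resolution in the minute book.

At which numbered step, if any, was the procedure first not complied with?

Step 1: 10 days after Sep 9, 2019 (when the board resolution is passed) is Sep 19, 2019; Sep 13, 2019 is within that limit.
Step 2: 5 days after Sep 13, 2019 (when the draft resolution is circulated) is Sep 18, 2019; Sep 14, 2019 is within that limit.
Step 3: the window is 11–21 days after Sep 14, 2019 (when notice of the special meeting is given), so Sep 25, 2019 through Oct 5, 2019; Oct 4, 2019 falls inside that range.
Step 4: 68 days after Oct 4, 2019 (when the information statement is filed) is Dec 11, 2019; completed Dec 10, 2019, before the deadline.
Step 5: the window is 20–60 days after Dec 28, 2019 (end of the 18-day comment period, which began when the proxy materials are mailed on Dec 10, 2019), so Jan 17, 2020 through Feb 26, 2020; done Jan 15, 2020 — 2 days before the window opened.
The analysis stops there.

Step 5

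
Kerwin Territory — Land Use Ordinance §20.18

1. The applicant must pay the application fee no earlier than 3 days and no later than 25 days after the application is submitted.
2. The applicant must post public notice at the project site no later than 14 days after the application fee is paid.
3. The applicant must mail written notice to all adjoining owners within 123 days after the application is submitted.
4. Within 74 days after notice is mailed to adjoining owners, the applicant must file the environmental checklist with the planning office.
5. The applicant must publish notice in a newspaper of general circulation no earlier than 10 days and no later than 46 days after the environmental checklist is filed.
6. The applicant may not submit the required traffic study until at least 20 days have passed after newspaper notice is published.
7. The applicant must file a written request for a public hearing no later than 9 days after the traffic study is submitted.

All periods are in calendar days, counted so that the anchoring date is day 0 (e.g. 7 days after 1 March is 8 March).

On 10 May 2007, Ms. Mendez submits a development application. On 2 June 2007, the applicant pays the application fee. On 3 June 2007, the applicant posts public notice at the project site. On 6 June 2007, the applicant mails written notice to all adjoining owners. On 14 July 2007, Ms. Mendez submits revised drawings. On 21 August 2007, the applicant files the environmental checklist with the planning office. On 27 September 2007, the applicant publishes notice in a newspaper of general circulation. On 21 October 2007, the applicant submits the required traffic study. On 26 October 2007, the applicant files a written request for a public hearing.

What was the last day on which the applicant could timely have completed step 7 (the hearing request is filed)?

30 October 2007

Step 7 runs from 21 October 2007, when the traffic study is submitted. 9 days after 21 October 2007 is 30 October 2007.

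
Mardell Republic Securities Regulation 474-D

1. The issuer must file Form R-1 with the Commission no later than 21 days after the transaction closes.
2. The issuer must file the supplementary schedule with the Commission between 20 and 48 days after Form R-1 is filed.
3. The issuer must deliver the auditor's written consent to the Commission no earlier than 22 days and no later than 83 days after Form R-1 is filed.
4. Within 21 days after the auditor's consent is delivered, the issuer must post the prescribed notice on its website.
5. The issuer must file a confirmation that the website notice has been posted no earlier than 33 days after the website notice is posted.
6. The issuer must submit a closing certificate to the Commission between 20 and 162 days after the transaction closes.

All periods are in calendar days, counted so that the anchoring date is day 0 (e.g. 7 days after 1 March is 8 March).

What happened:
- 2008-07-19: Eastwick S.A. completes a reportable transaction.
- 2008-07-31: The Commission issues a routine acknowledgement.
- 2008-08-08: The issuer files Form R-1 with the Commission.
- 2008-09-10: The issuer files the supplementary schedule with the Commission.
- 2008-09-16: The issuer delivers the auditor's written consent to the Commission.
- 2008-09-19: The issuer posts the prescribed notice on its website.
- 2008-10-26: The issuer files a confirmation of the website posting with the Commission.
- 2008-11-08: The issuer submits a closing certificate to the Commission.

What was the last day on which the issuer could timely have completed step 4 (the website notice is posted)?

Step 4 runs from 2008-09-16, when the auditor's consent is delivered. 21 days after 2008-09-16 is 2008-10-07.

2008-10-07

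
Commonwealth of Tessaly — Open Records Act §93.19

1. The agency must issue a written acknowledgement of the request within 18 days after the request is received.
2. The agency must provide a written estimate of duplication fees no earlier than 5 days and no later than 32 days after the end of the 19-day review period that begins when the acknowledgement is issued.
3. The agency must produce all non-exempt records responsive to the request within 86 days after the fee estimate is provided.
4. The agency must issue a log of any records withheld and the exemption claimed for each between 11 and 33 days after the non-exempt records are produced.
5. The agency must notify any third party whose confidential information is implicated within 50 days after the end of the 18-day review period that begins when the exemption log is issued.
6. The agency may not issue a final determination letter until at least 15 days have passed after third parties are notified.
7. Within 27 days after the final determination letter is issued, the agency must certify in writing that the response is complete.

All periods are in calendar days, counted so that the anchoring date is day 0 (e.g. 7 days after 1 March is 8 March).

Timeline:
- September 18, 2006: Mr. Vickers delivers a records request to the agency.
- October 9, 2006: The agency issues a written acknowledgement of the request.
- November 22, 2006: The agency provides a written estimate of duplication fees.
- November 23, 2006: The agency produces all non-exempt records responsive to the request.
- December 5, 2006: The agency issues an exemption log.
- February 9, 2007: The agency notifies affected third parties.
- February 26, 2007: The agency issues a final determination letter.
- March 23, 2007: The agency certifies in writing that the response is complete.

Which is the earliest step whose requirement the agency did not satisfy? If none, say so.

Step 1 — counting 18 days from September 18, 2006 (when the request is received) gives a deadline of October 6, 2006; done October 9, 2006 — 3 days late.
Later steps need not be reached.

Step 1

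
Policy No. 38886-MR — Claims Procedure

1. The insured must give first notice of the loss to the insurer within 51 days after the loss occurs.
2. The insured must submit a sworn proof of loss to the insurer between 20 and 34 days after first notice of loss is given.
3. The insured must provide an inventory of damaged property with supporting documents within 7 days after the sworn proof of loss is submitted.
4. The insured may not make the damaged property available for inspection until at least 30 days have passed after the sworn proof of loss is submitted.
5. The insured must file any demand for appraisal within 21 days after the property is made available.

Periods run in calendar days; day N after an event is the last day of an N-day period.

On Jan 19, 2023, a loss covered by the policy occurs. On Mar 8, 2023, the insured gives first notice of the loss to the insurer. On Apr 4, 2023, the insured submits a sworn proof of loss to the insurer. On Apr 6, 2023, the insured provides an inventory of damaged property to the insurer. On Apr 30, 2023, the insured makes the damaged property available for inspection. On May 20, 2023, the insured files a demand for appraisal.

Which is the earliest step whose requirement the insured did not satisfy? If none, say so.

(1) due by Jan 19, 2023 + 51 days = Mar 11, 2023; Mar 8, 2023 is within that limit.
(2) the permitted window runs from Mar 8, 2023 + 20 = Mar 28, 2023 to Mar 8, 2023 + 34 = Apr 11, 2023; done Apr 4, 2023, which is between those dates.
(3) due by Apr 4, 2023 + 7 days = Apr 11, 2023; done Apr 6, 2023 — timely.
(4) permitted from Apr 4, 2023 + 30 days = May 4, 2023 onward; done Apr 30, 2023 — 4 days too early.

Step 4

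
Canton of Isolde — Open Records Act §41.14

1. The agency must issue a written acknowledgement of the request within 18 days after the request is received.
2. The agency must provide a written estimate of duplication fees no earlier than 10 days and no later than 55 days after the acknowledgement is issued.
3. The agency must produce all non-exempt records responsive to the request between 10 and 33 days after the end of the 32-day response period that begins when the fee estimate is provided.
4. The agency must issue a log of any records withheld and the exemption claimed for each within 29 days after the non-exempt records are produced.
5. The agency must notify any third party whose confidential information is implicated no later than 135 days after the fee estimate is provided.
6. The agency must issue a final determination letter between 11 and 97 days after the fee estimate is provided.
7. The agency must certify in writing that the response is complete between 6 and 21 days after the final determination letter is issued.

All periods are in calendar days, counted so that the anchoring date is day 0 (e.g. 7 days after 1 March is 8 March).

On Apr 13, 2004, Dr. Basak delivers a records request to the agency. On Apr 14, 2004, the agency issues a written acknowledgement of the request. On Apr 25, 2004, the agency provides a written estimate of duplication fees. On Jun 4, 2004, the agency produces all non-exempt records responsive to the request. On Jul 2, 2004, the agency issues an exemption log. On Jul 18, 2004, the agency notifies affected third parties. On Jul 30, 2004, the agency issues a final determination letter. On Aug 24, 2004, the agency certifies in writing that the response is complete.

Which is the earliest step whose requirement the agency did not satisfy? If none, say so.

Step 1: 18 days after Apr 13, 2004 (when the request is received) is May 1, 2004; completed Apr 14, 2004, before the deadline.
Step 2: the window is 10–55 days after Apr 14, 2004 (when the acknowledgement is issued), so Apr 24, 2004 through Jun 8, 2004; done Apr 25, 2004 — within the window.
Step 3: the window is 10–33 days after May 27, 2004 (end of the 32-day response period, which began when the fee estimate is provided on Apr 25, 2004), so Jun 6, 2004 through Jun 29, 2004; done Jun 4, 2004 — 2 days before the window opened.

Step 3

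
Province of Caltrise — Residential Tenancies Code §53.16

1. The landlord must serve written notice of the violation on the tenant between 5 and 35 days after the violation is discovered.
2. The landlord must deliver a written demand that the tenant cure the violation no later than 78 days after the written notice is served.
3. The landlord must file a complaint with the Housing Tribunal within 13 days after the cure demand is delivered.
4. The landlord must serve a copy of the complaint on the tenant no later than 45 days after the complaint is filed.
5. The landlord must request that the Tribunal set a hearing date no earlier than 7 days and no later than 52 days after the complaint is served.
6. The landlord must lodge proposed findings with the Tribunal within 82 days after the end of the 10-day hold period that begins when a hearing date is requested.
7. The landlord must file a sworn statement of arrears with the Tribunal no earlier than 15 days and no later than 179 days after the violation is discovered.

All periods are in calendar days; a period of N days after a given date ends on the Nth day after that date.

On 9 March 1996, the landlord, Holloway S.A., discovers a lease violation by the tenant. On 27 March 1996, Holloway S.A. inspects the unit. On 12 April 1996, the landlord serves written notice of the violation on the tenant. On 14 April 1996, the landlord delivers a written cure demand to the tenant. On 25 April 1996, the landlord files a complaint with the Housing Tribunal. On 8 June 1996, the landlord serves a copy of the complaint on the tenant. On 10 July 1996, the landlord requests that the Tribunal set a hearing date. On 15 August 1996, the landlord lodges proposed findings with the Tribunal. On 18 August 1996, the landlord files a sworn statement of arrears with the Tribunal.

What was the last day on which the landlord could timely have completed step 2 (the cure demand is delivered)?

29 June 1996

Step 2 runs from 12 April 1996, when the written notice is served. 78 days after 12 April 1996 is 29 June 1996.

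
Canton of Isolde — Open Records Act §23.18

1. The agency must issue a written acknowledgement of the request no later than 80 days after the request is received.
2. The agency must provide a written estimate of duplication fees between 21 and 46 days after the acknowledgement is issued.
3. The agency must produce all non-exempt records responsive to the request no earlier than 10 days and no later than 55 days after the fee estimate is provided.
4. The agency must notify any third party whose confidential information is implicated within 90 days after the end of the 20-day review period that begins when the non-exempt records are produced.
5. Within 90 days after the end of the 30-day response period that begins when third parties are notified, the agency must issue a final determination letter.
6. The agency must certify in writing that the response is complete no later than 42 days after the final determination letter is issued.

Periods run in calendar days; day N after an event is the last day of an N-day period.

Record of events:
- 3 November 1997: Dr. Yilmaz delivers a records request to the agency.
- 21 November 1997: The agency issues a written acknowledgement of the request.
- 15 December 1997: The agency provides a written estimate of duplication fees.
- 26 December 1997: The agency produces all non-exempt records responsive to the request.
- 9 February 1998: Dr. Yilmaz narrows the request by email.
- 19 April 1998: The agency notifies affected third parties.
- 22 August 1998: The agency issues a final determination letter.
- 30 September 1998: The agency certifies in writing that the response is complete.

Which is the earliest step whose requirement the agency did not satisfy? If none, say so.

Step 1: 80 days after 3 November 1997 (when the request is received) is 22 January 1998; done 21 November 1997 — timely.
Step 2: the window is 21–46 days after 21 November 1997 (when the acknowledgement is issued), so 12 December 1997 through 6 January 1998; done 15 December 1997 — within the window.
Step 3: the window is 10–55 days after 15 December 1997 (when the fee estimate is provided), so 25 December 1997 through 8 February 1998; done 26 December 1997, which is between those dates.
Step 4: 90 days after 15 January 1998 (end of the 20-day review period, which began when the non-exempt records are produced on 26 December 1997) is 15 April 1998; not done until 19 April 1998, 4 days after the deadline.
The analysis stops there.

Step 4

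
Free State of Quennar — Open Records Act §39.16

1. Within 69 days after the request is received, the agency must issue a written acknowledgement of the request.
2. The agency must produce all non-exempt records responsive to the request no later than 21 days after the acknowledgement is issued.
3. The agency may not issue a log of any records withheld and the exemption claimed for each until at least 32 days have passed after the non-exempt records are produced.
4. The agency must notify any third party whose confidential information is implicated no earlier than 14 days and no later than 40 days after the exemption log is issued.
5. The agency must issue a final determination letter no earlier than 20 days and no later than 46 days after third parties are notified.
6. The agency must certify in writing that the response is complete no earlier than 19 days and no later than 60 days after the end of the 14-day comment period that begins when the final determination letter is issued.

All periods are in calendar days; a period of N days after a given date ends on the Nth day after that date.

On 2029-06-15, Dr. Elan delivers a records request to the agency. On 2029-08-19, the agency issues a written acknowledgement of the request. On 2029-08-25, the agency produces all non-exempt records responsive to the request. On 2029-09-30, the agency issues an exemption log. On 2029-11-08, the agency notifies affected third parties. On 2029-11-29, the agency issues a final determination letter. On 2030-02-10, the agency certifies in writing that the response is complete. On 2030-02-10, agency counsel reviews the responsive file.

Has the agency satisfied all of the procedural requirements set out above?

Step 1: 69 days after 2029-06-15 (when the request is received) is 2029-08-23; 2029-08-19 is within that limit.
Step 2: 21 days after 2029-08-19 (when the acknowledgement is issued) is 2029-09-09; 2029-08-25 is within that limit.
Step 3: the earliest permitted date is 32 days after 2029-08-25 (when the non-exempt records are produced), i.e. 2029-09-26; done 2029-09-30, after the minimum wait.
Step 4: the window is 14–40 days after 2029-09-30 (when the exemption log is issued), so 2029-10-14 through 2029-11-09; done 2029-11-08, which is between those dates.
Step 5: the window is 20–46 days after 2029-11-08 (when third parties are notified), so 2029-11-28 through 2029-12-24; done 2029-11-29 — within the window.
Step 6: the window is 19–60 days after 2029-12-13 (end of the 14-day comment period, which began when the final determination letter is issued on 2029-11-29), so 2030-01-01 through 2030-02-11; done 2030-02-10, which is between those dates.

Yes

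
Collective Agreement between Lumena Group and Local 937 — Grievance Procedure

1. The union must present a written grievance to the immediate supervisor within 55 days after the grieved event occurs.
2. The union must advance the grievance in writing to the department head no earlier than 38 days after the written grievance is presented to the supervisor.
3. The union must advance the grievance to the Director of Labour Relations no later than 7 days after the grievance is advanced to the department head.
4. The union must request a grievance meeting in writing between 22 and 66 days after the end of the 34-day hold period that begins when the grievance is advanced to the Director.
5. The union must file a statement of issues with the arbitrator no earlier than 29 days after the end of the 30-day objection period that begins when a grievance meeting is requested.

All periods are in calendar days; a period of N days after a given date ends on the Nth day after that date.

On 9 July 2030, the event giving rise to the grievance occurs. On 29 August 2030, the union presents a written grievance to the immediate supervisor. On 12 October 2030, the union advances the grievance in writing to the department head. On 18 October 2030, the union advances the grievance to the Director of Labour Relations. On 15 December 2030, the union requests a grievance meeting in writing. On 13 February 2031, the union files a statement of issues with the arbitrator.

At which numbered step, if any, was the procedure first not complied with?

(1) due by 9 July 2030 + 55 days = 2 September 2030; completed 29 August 2030, before the deadline.
(2) permitted from 29 August 2030 + 38 days = 6 October 2030 onward; done 12 October 2030 — permitted.
(3) due by 12 October 2030 + 7 days = 19 October 2030; completed 18 October 2030, before the deadline.
(4) the permitted window runs from 21 November 2030 + 22 = 13 December 2030 to 21 November 2030 + 66 = 26 January 2031; 15 December 2030 falls inside that range.
(5) permitted from 14 January 2031 + 29 days = 12 February 2031 onward; done 13 February 2031, after the minimum wait.

None — every step was satisfied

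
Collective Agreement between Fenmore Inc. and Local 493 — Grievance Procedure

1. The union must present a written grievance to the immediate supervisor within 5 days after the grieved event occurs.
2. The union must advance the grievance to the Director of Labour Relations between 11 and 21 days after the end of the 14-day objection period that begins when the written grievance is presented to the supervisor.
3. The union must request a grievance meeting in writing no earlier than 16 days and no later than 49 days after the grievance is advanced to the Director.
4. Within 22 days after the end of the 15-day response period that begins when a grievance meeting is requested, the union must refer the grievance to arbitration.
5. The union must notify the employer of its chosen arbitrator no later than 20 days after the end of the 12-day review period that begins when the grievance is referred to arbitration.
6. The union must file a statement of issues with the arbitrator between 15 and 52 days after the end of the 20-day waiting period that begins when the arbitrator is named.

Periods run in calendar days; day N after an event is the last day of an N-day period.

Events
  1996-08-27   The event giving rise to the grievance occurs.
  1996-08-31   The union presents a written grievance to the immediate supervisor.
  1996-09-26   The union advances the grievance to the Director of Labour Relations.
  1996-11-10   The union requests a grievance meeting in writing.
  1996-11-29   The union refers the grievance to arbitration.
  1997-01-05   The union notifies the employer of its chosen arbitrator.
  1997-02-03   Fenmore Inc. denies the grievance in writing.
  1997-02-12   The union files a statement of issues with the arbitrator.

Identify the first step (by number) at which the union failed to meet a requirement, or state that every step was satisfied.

Step 5

Step 1 — counting 5 days from 1996-08-27 (when the grieved event occurs) gives a deadline of 1996-09-01; 1996-08-31 is within that limit.
Step 2 — 11 and 21 days from 1996-09-14 (end of the 14-day objection period, which began when the written grievance is presented to the supervisor on 1996-08-31) are 1996-09-25 and 1996-10-05 respectively; done 1996-09-26 — within the window.
Step 3 — 16 and 49 days from 1996-09-26 (when the grievance is advanced to the Director) are 1996-10-12 and 1996-11-14 respectively; 1996-11-10 falls inside that range.
Step 4 — counting 22 days from 1996-11-25 (end of the 15-day response period, which began when a grievance meeting is requested on 1996-11-10) gives a deadline of 1996-12-17; done 1996-11-29 — timely.
Step 5 — counting 20 days from 1996-12-11 (end of the 12-day review period, which began when the grievance is referred to arbitration on 1996-11-29) gives a deadline of 1996-12-31; not done until 1997-01-05, 5 days after the deadline.
The analysis stops there.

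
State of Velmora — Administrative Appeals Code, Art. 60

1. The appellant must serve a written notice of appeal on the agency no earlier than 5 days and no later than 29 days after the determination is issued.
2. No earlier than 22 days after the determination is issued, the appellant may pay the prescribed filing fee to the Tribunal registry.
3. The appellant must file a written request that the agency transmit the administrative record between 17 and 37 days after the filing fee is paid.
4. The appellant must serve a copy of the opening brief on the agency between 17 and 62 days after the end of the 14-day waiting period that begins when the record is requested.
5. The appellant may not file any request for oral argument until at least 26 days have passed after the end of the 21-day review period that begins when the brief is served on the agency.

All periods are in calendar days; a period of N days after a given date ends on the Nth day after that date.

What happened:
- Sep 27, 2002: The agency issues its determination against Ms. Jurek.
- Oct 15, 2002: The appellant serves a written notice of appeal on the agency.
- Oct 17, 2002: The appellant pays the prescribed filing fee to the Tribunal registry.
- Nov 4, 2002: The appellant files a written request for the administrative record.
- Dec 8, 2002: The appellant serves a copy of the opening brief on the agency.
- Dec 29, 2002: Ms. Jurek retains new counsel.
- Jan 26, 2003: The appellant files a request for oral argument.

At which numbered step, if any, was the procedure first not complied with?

Step 2

(1) the permitted window runs from Sep 27, 2002 + 5 = Oct 2, 2002 to Sep 27, 2002 + 29 = Oct 26, 2002; done Oct 15, 2002 — within the window.
(2) permitted from Sep 27, 2002 + 22 days = Oct 19, 2002 onward; Oct 17, 2002 is 2 days before the earliest permitted date.
The procedure was therefore not followed at step 2.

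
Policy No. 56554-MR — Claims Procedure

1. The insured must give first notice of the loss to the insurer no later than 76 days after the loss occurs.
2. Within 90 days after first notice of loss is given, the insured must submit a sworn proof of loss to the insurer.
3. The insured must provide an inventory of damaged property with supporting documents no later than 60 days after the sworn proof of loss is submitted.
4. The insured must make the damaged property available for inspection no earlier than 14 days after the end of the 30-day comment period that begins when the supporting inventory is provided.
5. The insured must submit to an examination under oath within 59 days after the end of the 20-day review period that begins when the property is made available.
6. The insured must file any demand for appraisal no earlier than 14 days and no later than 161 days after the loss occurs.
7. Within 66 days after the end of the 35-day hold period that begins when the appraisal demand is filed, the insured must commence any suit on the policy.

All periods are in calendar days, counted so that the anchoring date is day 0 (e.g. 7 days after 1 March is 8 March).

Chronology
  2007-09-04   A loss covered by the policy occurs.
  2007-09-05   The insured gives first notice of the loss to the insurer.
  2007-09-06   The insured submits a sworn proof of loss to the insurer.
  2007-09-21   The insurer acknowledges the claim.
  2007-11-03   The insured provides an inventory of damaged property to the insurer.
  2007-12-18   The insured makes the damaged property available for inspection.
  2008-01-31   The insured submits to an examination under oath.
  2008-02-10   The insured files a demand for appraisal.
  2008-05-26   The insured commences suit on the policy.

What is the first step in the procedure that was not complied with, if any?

Step 1: 76 days after 2007-09-04 (when the loss occurs) is 2007-11-19; 2007-09-05 is within that limit.
Step 2: 90 days after 2007-09-05 (when first notice of loss is given) is 2007-12-04; 2007-09-06 is within that limit.
Step 3: 60 days after 2007-09-06 (when the sworn proof of loss is submitted) is 2007-11-05; completed 2007-11-03, before the deadline.
Step 4: the earliest permitted date is 14 days after 2007-12-03 (end of the 30-day comment period, which began when the supporting inventory is provided on 2007-11-03), i.e. 2007-12-17; done 2007-12-18, after the minimum wait.
Step 5: 59 days after 2008-01-07 (end of the 20-day review period, which began when the property is made available on 2007-12-18) is 2008-03-06; done 2008-01-31 — timely.
Step 6: the window is 14–161 days after 2007-09-04 (when the loss occurs), so 2007-09-18 through 2008-02-12; 2008-02-10 falls inside that range.
Step 7: 66 days after 2008-03-16 (end of the 35-day hold period, which began when the appraisal demand is filed on 2008-02-10) is 2008-05-21; 2008-05-26 misses that deadline by 5 days.
No need to go further; step 7 was not satisfied.

Step 7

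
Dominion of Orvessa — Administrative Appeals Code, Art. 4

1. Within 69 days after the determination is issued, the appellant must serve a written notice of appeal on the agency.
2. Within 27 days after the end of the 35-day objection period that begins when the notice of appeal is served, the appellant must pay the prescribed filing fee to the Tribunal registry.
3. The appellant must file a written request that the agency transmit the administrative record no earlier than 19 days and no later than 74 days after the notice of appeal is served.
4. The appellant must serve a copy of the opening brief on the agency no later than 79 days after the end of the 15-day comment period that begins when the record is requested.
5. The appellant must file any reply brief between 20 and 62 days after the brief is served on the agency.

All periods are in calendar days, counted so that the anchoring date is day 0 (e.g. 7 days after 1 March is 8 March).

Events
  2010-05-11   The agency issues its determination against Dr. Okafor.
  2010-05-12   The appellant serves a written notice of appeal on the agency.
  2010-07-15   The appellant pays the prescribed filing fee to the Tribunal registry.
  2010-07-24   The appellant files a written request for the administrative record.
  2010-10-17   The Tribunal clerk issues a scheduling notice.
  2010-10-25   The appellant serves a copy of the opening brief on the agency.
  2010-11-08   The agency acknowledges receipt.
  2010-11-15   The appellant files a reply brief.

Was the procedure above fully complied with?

No

Step 1: 69 days after 2010-05-11 (when the determination is issued) is 2010-07-19; completed 2010-05-12, before the deadline.
Step 2: 27 days after 2010-06-16 (end of the 35-day objection period, which began when the notice of appeal is served on 2010-05-12) is 2010-07-13; not done until 2010-07-15, 2 days after the deadline.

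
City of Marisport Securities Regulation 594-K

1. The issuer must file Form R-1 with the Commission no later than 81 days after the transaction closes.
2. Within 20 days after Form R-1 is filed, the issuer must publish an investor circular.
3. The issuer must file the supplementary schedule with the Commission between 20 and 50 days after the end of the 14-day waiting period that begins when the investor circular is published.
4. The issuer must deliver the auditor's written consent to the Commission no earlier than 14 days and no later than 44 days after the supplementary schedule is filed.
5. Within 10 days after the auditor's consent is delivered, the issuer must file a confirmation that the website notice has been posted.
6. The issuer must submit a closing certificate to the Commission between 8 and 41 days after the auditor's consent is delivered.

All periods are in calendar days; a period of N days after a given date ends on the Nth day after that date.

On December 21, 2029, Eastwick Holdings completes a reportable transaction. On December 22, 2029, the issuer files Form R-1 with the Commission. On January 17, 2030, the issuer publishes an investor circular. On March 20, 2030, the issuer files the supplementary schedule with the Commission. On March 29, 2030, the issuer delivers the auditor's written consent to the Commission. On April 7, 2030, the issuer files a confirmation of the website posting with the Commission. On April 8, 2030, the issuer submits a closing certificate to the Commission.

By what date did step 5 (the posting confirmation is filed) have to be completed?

Step 5 runs from March 29, 2030, when the auditor's consent is delivered. 10 days after March 29, 2030 is April 8, 2030.

April 8, 2030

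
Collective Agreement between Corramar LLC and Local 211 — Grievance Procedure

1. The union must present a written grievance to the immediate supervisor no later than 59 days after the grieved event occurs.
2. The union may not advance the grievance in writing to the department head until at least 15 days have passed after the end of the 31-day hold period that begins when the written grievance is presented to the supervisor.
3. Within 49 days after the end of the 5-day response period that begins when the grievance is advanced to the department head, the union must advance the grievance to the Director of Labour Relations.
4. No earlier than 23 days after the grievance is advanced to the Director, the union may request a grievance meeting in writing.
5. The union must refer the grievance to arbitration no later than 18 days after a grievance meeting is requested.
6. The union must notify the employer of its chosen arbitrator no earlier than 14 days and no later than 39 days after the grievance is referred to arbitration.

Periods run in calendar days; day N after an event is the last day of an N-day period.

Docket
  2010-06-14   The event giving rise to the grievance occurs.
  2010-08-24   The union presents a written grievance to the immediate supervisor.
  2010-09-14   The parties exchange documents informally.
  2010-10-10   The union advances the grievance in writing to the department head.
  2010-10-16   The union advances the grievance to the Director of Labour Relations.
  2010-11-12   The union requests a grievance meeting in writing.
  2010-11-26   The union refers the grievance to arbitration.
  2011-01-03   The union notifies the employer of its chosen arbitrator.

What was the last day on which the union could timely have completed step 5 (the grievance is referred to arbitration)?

Step 5 runs from 2010-11-12, when a grievance meeting is requested. 18 days after 2010-11-12 is 2010-11-30.

2010-11-30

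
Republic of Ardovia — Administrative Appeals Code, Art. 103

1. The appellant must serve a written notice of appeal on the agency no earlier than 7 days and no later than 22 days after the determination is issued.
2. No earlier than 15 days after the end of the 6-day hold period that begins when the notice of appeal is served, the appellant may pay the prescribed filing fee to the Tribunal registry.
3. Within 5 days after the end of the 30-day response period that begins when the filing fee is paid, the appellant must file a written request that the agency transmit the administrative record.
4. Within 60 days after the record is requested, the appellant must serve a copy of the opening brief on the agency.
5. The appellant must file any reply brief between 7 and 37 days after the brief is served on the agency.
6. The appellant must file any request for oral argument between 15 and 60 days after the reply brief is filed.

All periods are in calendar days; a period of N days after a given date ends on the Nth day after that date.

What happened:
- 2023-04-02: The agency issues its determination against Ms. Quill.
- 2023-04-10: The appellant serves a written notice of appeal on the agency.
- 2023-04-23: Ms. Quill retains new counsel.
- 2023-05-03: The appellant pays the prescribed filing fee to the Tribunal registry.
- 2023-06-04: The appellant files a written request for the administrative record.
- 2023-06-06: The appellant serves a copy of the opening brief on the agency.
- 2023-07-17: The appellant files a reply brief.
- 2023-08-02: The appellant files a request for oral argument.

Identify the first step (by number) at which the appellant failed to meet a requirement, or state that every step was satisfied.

Step 1 — 7 and 22 days from 2023-04-02 (when the determination is issued) are 2023-04-09 and 2023-04-24 respectively; 2023-04-10 falls inside that range.
Step 2 — must wait 15 days from 2023-04-16 (end of the 6-day hold period, which began when the notice of appeal is served on 2023-04-10), so not before 2023-05-01; 2023-05-03 is on or after that date.
Step 3 — counting 5 days from 2023-06-02 (end of the 30-day response period, which began when the filing fee is paid on 2023-05-03) gives a deadline of 2023-06-07; 2023-06-04 is within that limit.
Step 4 — counting 60 days from 2023-06-04 (when the record is requested) gives a deadline of 2023-08-03; 2023-06-06 is within that limit.
Step 5 — 7 and 37 days from 2023-06-06 (when the brief is served on the agency) are 2023-06-13 and 2023-07-13 respectively; 2023-07-17 is 4 days past the end of the window.

Step 5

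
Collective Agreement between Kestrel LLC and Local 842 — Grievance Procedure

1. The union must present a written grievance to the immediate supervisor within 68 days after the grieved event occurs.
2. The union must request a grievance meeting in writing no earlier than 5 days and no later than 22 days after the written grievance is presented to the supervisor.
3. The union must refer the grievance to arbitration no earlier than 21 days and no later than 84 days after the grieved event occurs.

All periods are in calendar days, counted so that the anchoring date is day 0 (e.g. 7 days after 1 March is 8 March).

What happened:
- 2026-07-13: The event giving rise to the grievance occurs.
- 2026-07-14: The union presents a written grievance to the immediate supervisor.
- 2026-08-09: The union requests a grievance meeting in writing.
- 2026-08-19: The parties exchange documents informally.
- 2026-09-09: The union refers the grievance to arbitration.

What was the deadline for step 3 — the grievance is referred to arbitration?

2026-10-05

Step 3 runs from 2026-07-13, when the grieved event occurs. The window is 21–84 days after 2026-07-13; it closes on 2026-10-05.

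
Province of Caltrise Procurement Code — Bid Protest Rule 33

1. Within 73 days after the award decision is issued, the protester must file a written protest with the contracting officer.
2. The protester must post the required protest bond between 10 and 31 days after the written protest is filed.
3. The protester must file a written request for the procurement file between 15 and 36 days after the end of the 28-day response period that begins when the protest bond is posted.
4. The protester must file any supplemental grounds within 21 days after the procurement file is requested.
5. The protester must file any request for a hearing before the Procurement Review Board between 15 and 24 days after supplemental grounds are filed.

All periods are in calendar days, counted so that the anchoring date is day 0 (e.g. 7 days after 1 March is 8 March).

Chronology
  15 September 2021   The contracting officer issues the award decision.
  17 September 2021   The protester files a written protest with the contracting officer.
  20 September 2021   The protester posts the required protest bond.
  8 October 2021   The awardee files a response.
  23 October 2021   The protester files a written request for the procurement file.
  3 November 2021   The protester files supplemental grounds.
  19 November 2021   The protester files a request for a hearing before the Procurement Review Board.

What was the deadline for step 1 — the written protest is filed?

27 November 2021

Step 1 runs from 15 September 2021, when the award decision is issued. 73 days after 15 September 2021 is 27 November 2021.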